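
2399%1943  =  456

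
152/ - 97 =  -  152/97=- 1.57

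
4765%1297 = 874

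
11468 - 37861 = - 26393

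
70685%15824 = 7389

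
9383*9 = 84447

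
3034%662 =386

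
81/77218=81/77218=0.00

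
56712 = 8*7089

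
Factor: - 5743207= - 5743207^1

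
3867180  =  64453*60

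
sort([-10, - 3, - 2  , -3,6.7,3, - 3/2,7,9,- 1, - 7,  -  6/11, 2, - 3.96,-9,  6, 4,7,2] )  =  [ - 10,-9,-7, - 3.96, - 3,-3, - 2, - 3/2, - 1, - 6/11, 2, 2 , 3, 4,6,6.7 , 7,7,9]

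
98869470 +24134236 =123003706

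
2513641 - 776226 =1737415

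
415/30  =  13 + 5/6 = 13.83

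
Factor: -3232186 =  - 2^1*83^1*19471^1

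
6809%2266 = 11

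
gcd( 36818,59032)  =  2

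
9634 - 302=9332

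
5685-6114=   -  429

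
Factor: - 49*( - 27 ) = 1323= 3^3*7^2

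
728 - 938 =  - 210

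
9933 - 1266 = 8667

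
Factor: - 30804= - 2^2*3^1*17^1 * 151^1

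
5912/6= 985+1/3 = 985.33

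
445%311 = 134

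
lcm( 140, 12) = 420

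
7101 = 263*27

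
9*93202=838818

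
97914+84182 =182096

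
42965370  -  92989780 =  - 50024410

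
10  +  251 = 261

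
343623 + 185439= 529062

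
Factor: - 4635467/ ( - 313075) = 5^( - 2)*7^( - 1)*83^1*1789^ ( - 1) * 55849^1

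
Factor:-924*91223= - 84290052 = -  2^2*3^1*7^1*11^2*8293^1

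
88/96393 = 8/8763 = 0.00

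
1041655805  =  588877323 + 452778482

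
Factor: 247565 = 5^1 * 67^1*739^1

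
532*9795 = 5210940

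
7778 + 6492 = 14270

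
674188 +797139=1471327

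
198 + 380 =578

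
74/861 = 74/861 = 0.09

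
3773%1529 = 715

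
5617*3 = 16851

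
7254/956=7 + 281/478  =  7.59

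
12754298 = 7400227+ 5354071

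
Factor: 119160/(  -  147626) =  - 180/223 = - 2^2 * 3^2 * 5^1*223^( - 1)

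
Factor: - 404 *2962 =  - 2^3 * 101^1*1481^1=-1196648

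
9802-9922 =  - 120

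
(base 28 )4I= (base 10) 130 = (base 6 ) 334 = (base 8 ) 202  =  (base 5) 1010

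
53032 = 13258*4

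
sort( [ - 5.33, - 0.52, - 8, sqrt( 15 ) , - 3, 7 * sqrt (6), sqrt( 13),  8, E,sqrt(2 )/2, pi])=[ - 8, - 5.33,-3, - 0.52 , sqrt ( 2)/2,E,  pi,sqrt(13),sqrt( 15),8,7 * sqrt(6)]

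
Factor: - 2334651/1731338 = -2^( - 1 ) * 3^1*7^(-1)*11^1 * 263^1*269^1*123667^( - 1)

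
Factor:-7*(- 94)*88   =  2^4*7^1*11^1*47^1 = 57904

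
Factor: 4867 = 31^1*157^1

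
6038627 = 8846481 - 2807854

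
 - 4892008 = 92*( - 53174)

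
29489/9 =29489/9 = 3276.56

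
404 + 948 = 1352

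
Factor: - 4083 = -3^1*1361^1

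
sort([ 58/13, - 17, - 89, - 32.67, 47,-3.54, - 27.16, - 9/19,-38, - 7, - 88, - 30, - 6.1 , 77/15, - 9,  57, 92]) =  [ - 89, - 88, - 38,  -  32.67, - 30, - 27.16, - 17, - 9, - 7, - 6.1, - 3.54, - 9/19, 58/13, 77/15, 47, 57 , 92]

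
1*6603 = 6603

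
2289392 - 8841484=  - 6552092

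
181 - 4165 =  - 3984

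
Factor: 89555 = 5^1 *17911^1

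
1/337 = 1/337 = 0.00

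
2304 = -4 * ( - 576) 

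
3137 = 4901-1764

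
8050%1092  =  406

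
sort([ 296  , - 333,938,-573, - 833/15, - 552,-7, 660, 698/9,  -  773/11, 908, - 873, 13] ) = [ - 873, - 573, - 552, - 333, - 773/11,  -  833/15, - 7, 13, 698/9, 296,660,908, 938] 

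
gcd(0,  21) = 21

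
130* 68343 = 8884590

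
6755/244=6755/244 = 27.68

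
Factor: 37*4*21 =2^2*3^1*7^1* 37^1 =3108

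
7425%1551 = 1221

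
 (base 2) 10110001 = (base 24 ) 79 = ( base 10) 177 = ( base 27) 6f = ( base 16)b1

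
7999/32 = 7999/32 = 249.97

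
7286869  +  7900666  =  15187535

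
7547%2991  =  1565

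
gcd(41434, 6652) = 2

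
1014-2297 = -1283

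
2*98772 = 197544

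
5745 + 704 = 6449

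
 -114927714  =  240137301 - 355065015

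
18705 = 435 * 43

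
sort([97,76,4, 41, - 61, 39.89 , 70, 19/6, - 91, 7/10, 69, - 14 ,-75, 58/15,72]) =[ - 91, - 75, - 61, -14, 7/10, 19/6, 58/15,4,39.89, 41,  69,70,  72, 76,97]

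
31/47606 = 31/47606 = 0.00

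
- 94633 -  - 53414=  - 41219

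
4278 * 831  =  3555018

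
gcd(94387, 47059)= 1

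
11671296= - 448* ( - 26052 )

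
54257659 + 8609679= 62867338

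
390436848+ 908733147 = 1299169995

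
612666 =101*6066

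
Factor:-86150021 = -173^1*497977^1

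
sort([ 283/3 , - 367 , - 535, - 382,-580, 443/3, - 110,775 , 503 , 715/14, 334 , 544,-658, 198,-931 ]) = [ - 931, - 658, - 580,-535,-382, - 367, - 110,715/14,283/3,443/3, 198,334, 503, 544,775 ] 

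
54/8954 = 27/4477 = 0.01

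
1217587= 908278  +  309309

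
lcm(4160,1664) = 8320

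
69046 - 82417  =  -13371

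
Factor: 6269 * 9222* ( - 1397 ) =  - 80764367046 = - 2^1*3^1 *11^1 * 29^1*53^1*127^1*6269^1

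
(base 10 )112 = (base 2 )1110000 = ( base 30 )3M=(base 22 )52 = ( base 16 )70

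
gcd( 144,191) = 1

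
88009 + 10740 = 98749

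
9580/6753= 1+2827/6753 = 1.42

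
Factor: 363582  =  2^1 * 3^3 *6733^1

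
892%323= 246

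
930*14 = 13020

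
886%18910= 886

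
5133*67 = 343911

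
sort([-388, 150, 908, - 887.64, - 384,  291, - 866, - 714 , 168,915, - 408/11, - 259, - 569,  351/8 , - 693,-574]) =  [ - 887.64,-866, - 714, - 693, - 574, - 569, - 388,-384, - 259, - 408/11,  351/8,150,168, 291, 908, 915]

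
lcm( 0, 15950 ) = 0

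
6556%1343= 1184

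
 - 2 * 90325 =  - 180650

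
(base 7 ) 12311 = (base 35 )2mm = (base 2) 110010101010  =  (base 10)3242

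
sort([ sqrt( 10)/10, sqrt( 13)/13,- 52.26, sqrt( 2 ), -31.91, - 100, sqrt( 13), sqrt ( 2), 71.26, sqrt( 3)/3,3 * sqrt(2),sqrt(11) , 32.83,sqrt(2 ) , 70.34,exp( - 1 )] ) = [ -100, - 52.26, - 31.91, sqrt(13 ) /13,  sqrt( 10) /10,exp( - 1 ), sqrt( 3 )/3,  sqrt(2 ), sqrt ( 2 ) , sqrt( 2 ),sqrt( 11),sqrt( 13), 3 * sqrt ( 2 ), 32.83, 70.34, 71.26]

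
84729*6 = 508374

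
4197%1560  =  1077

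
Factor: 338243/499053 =3^(-1)*409^1*827^1*166351^(-1 ) 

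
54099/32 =1690 + 19/32 = 1690.59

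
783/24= 32 + 5/8=   32.62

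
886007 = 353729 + 532278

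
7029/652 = 7029/652 =10.78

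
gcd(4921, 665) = 133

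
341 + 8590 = 8931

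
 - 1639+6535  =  4896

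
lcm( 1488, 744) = 1488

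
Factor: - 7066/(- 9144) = 3533/4572 =2^( - 2)*3^( - 2)*127^(- 1)*3533^1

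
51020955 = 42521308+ 8499647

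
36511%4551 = 103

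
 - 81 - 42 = -123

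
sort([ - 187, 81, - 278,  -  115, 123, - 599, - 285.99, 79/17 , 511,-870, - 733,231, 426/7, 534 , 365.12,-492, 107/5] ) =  [-870,  -  733,-599 ,  -  492, - 285.99, - 278, - 187,-115  ,  79/17,  107/5, 426/7, 81 , 123,231, 365.12,511, 534]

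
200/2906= 100/1453= 0.07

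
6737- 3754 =2983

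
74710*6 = 448260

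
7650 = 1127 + 6523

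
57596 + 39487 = 97083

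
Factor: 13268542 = 2^1  *  7^1* 947753^1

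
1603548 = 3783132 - 2179584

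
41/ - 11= - 41/11 = - 3.73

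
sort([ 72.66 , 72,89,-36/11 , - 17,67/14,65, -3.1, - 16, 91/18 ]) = [ - 17, - 16, - 36/11,-3.1, 67/14, 91/18 , 65, 72, 72.66, 89 ] 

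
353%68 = 13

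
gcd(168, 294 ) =42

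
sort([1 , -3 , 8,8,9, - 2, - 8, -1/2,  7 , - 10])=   [ - 10, - 8 , - 3, -2, - 1/2,1,7,  8,8, 9]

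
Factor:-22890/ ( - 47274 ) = 5^1*7^1*109^1 * 7879^( - 1 ) = 3815/7879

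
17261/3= 17261/3 =5753.67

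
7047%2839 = 1369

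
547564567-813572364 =-266007797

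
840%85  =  75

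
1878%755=368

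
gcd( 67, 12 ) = 1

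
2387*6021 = 14372127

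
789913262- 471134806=318778456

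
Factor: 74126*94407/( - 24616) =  - 3499006641/12308 = -2^(  -  2)*3^1*13^1 * 17^(-1)*181^ (-1) *2851^1*  31469^1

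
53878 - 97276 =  - 43398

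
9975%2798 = 1581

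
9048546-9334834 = - 286288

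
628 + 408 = 1036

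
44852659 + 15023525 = 59876184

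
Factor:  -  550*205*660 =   -  2^3*3^1*5^4 * 11^2 * 41^1 = - 74415000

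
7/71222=7/71222 = 0.00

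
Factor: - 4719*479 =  - 3^1*11^2*13^1 * 479^1=-2260401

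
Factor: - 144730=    - 2^1*5^1*41^1*353^1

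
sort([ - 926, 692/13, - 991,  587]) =[ - 991, - 926 , 692/13,  587] 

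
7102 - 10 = 7092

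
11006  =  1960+9046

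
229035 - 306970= - 77935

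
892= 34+858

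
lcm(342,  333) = 12654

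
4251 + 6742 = 10993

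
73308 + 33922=107230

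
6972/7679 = 996/1097= 0.91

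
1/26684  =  1/26684=0.00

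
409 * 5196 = 2125164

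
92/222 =46/111 = 0.41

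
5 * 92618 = 463090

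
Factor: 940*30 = 28200 =2^3*3^1*5^2*47^1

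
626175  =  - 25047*(- 25 )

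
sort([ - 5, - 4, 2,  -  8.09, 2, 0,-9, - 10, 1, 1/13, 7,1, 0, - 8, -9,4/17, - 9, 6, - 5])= [ - 10, - 9, - 9, -9, - 8.09,  -  8, - 5, - 5, - 4, 0, 0,1/13, 4/17, 1, 1, 2,2, 6 , 7]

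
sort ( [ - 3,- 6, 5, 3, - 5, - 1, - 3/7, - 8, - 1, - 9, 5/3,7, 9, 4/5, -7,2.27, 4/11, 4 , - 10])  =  [  -  10, - 9, - 8,-7, - 6, -5, - 3, - 1 , - 1, - 3/7,  4/11, 4/5, 5/3,  2.27,3,4, 5, 7,  9 ] 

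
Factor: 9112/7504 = 17/14 = 2^(-1)*7^( - 1) * 17^1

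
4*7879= 31516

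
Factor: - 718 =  - 2^1 * 359^1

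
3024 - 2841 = 183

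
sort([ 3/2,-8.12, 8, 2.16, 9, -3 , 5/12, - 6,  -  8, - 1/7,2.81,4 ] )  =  [ - 8.12, - 8 , - 6 , - 3,-1/7, 5/12 , 3/2, 2.16,  2.81, 4,8,9 ] 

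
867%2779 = 867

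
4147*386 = 1600742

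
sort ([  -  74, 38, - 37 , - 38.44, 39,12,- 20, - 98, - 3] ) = [ - 98, - 74, - 38.44, - 37 , - 20, - 3,12, 38, 39]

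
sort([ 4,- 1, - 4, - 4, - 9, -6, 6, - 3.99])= [ - 9, - 6, - 4,-4, - 3.99,  -  1, 4, 6 ] 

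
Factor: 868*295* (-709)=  - 181546540 = -  2^2*5^1 * 7^1*31^1 * 59^1*709^1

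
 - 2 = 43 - 45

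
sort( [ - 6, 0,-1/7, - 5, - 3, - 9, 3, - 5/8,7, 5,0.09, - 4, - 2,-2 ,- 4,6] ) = [ - 9,  -  6, - 5 , - 4, - 4, - 3,-2, - 2, - 5/8,  -  1/7,0,0.09,3,  5, 6,7]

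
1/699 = 1/699  =  0.00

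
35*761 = 26635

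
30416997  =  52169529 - 21752532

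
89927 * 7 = 629489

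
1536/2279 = 1536/2279 = 0.67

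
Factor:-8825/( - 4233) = 3^( - 1)*5^2*17^(-1)*83^(-1) * 353^1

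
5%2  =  1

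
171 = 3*57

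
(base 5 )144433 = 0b1100001100011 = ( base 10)6243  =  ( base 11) 4766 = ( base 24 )AK3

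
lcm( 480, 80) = 480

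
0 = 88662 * 0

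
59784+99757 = 159541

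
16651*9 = 149859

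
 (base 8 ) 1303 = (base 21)1CE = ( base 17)27a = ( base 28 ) p7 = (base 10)707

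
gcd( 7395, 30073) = 493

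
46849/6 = 7808 + 1/6 = 7808.17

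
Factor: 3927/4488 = 2^( - 3 )*7^1=7/8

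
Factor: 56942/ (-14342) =-101^( - 1) * 401^1 =-401/101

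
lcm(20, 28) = 140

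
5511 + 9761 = 15272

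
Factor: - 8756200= -2^3*5^2*43781^1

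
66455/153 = 434  +  53/153=434.35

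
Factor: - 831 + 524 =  - 307 =-307^1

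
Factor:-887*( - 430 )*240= 2^5 * 3^1  *5^2*43^1* 887^1 = 91538400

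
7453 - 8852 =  - 1399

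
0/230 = 0 = 0.00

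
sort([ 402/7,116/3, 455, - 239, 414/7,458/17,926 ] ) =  [ - 239,458/17, 116/3,  402/7,414/7,455,926]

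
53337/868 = 61 +389/868   =  61.45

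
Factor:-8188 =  - 2^2*23^1*  89^1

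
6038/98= 3019/49 = 61.61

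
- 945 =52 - 997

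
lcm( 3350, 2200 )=147400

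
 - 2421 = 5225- 7646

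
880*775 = 682000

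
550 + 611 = 1161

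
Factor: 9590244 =2^2*3^1*17^1*53^1*887^1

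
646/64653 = 646/64653 = 0.01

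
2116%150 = 16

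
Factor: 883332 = 2^2*3^3*8179^1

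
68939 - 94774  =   - 25835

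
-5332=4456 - 9788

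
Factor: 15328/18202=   16/19 = 2^4*19^(-1) 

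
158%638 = 158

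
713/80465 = 713/80465 = 0.01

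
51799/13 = 3984 + 7/13 = 3984.54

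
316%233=83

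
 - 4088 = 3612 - 7700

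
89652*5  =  448260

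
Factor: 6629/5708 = 2^(- 2)*7^1*947^1*1427^( - 1 ) 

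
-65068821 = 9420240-74489061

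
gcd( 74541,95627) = 1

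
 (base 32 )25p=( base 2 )100010111001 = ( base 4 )202321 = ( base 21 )517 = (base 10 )2233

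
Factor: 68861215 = 5^1 * 13772243^1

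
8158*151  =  1231858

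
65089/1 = 65089 = 65089.00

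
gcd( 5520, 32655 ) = 15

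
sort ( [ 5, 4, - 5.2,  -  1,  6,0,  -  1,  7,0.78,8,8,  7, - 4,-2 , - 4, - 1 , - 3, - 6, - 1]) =[  -  6, - 5.2, - 4,-4, - 3,-2,-1, - 1, - 1, - 1, 0, 0.78, 4,  5, 6,7 , 7,8,8 ] 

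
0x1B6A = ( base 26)a9o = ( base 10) 7018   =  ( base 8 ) 15552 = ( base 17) 174e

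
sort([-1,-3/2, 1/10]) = [ - 3/2,-1, 1/10]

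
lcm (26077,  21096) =1877544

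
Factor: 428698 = 2^1*71^1  *  3019^1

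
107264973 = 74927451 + 32337522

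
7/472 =7/472 = 0.01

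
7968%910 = 688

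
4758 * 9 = 42822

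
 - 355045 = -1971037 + 1615992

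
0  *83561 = 0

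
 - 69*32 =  - 2208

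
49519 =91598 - 42079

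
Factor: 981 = 3^2*109^1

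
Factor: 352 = 2^5*11^1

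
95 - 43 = 52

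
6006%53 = 17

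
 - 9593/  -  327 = 29 + 110/327 = 29.34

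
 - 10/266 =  - 5/133 = -0.04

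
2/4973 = 2/4973 = 0.00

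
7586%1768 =514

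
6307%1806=889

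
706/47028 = 353/23514 = 0.02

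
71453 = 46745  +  24708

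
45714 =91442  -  45728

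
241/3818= 241/3818 =0.06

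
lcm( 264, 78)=3432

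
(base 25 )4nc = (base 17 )aba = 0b110000001111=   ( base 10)3087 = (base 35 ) 2i7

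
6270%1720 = 1110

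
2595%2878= 2595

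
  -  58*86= - 4988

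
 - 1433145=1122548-2555693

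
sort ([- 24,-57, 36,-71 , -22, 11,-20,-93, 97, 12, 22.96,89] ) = [ - 93, - 71, - 57, - 24,-22, - 20 , 11, 12 , 22.96, 36,  89,97]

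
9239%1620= 1139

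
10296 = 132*78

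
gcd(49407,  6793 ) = 1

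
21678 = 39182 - 17504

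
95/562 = 95/562 = 0.17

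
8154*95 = 774630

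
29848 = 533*56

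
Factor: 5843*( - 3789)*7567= -3^2*7^1*23^1*47^1*421^1*5843^1 = - 167526774009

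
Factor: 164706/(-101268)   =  -2^( - 1 )*3^(  -  1)*29^ ( - 1 )*283^1= - 283/174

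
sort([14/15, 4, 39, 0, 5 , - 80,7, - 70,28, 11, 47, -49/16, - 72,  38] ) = [ - 80 , - 72,  -  70, - 49/16,0, 14/15 , 4, 5,7, 11, 28 , 38,39 , 47]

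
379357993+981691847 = 1361049840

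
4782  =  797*6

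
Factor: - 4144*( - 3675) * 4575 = 69673590000 = 2^4 * 3^2 * 5^4*7^3 * 37^1*61^1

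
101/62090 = 101/62090  =  0.00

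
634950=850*747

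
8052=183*44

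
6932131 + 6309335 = 13241466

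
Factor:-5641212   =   - 2^2 * 3^1*17^1*27653^1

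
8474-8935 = -461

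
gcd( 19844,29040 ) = 484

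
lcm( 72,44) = 792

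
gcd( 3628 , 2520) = 4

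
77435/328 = 77435/328 = 236.08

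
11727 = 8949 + 2778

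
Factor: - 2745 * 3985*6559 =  - 71747753175 = - 3^2 * 5^2*7^1*61^1*797^1*937^1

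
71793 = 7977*9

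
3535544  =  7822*452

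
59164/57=59164/57= 1037.96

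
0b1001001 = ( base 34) 25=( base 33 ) 27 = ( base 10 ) 73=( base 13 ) 58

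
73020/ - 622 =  - 36510/311 = -117.40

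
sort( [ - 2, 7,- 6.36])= [ - 6.36, -2,7]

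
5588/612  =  1397/153 = 9.13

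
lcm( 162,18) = 162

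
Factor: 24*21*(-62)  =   - 2^4* 3^2*7^1*31^1 = - 31248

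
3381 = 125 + 3256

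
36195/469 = 36195/469 =77.17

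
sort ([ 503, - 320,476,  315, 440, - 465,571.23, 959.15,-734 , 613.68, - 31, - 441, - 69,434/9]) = [ - 734 , - 465, - 441, - 320,- 69, - 31, 434/9,315, 440, 476, 503 , 571.23,613.68,959.15 ]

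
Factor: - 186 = -2^1 * 3^1*31^1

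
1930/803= 2+ 324/803 = 2.40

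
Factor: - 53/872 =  - 2^ ( - 3) *53^1 *109^( - 1 ) 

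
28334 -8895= 19439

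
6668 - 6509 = 159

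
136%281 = 136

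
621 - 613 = 8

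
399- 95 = 304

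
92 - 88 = 4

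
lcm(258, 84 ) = 3612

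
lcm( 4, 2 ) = 4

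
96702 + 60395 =157097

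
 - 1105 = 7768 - 8873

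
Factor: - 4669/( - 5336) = 2^( - 3)*7^1 = 7/8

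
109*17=1853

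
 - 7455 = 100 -7555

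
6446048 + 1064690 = 7510738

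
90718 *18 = 1632924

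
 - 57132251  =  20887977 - 78020228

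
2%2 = 0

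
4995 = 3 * 1665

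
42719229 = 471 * 90699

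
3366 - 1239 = 2127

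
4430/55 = 80 + 6/11 = 80.55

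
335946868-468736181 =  - 132789313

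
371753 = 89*4177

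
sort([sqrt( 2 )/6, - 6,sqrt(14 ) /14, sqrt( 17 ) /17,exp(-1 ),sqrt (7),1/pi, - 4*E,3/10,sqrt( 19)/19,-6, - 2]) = [ - 4*E, - 6,-6,-2,  sqrt( 19) /19,  sqrt( 2)/6,sqrt(17)/17, sqrt( 14) /14,3/10, 1/pi, exp(  -  1), sqrt(7)]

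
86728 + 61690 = 148418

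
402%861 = 402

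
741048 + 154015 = 895063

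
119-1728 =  - 1609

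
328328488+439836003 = 768164491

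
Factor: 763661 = 101^1*7561^1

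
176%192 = 176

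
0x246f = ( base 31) 9LR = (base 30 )AAR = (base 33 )8il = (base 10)9327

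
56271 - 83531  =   - 27260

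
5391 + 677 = 6068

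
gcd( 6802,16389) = 1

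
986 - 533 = 453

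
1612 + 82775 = 84387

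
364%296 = 68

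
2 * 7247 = 14494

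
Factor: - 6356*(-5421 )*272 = 9371998272 = 2^6*3^1 * 7^1*13^1*17^1*139^1*227^1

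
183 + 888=1071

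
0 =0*57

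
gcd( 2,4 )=2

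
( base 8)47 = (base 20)1J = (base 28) 1b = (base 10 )39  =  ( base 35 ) 14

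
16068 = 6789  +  9279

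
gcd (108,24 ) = 12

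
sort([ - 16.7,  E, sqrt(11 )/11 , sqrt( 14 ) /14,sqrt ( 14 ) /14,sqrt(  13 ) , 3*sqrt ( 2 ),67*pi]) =[-16.7,sqrt(  14)/14,  sqrt( 14)/14,sqrt ( 11 )/11,E, sqrt( 13),3 * sqrt( 2), 67*pi ] 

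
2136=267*8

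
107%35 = 2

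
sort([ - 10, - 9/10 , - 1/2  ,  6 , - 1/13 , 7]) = [ - 10, - 9/10,-1/2, - 1/13, 6,  7]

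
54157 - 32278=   21879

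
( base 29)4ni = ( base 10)4049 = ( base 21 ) 93H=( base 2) 111111010001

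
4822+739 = 5561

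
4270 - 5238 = -968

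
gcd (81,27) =27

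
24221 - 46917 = -22696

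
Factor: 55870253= 55870253^1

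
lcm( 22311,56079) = 2074923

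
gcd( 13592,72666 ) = 2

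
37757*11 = 415327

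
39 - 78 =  - 39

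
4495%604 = 267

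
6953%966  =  191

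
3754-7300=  - 3546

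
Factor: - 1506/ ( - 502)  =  3 = 3^1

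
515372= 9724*53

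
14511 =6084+8427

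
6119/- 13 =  - 471 + 4/13 = -  470.69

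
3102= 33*94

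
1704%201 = 96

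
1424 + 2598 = 4022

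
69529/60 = 69529/60=1158.82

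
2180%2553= 2180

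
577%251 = 75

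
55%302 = 55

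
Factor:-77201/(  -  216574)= 2^( - 1 ) * 77201^1*108287^(-1 ) 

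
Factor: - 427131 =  - 3^2*47459^1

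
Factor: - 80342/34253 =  - 2^1*17^2* 139^1*34253^( - 1) 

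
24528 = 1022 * 24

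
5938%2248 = 1442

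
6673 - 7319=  - 646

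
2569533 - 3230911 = -661378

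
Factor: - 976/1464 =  - 2/3 = - 2^1*3^( -1)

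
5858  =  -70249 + 76107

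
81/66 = 27/22 =1.23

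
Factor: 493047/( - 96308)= - 2^( - 2 )*3^5*2029^1*24077^( - 1)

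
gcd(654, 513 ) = 3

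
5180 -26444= - 21264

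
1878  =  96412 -94534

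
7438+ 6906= 14344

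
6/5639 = 6/5639 = 0.00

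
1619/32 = 50+19/32=50.59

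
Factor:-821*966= - 2^1*3^1*7^1*23^1*821^1 = - 793086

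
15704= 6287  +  9417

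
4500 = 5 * 900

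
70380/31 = 70380/31 = 2270.32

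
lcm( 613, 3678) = 3678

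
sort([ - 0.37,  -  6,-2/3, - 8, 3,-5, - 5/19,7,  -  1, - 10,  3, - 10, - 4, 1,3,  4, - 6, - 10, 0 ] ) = [ - 10 , - 10, - 10, - 8, - 6, - 6, - 5, - 4, - 1, - 2/3, - 0.37, - 5/19,  0,1,3,3,3, 4,  7] 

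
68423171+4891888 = 73315059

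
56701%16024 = 8629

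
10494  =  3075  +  7419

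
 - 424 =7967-8391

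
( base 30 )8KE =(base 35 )6D9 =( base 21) hf2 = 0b1111010000110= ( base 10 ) 7814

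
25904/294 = 12952/147=88.11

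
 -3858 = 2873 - 6731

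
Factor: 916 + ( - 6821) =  - 5905 = -5^1*1181^1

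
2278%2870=2278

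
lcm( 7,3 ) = 21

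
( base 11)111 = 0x85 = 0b10000101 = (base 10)133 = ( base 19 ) 70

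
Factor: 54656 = 2^7*7^1*61^1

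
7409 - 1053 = 6356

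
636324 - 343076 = 293248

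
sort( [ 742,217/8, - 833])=[ - 833,217/8,  742]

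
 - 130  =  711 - 841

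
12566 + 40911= 53477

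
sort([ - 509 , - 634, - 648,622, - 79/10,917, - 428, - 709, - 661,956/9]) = [-709, - 661, - 648, - 634, - 509, - 428, - 79/10,956/9,622,917]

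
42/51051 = 2/2431 = 0.00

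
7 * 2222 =15554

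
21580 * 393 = 8480940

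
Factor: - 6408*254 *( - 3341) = 2^4 * 3^2 * 13^1 * 89^1*127^1*257^1= 5437918512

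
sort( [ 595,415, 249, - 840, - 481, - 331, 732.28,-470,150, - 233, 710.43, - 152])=[ - 840 , - 481, - 470, - 331, - 233 , - 152, 150, 249,415 , 595,710.43,732.28]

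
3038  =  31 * 98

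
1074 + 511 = 1585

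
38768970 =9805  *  3954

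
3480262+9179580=12659842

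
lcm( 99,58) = 5742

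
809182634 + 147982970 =957165604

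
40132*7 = 280924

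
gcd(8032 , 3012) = 1004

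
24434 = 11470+12964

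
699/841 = 699/841=0.83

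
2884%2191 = 693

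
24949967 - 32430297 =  - 7480330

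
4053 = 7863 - 3810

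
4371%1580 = 1211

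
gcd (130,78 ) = 26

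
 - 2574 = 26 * ( - 99)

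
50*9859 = 492950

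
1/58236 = 1/58236 = 0.00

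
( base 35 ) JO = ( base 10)689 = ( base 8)1261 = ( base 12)495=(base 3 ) 221112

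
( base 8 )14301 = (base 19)HAA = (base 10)6337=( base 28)829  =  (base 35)562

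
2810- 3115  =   - 305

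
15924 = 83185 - 67261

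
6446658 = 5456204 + 990454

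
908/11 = 82+6/11 = 82.55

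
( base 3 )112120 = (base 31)CL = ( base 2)110001001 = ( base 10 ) 393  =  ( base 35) B8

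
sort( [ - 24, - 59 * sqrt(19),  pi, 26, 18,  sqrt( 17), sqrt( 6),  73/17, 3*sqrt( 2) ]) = [ - 59*sqrt(19), - 24, sqrt ( 6 ),pi,  sqrt ( 17),3*sqrt(2), 73/17, 18,26 ]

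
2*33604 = 67208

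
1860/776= 2 + 77/194= 2.40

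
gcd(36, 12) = 12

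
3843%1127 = 462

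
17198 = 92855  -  75657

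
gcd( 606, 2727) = 303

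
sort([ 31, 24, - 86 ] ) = [ - 86, 24,  31]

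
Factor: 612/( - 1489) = -2^2*3^2*17^1*1489^(  -  1)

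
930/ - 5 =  - 186+0/1= -186.00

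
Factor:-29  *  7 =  - 7^1 * 29^1 = - 203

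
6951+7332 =14283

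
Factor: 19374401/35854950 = 2^ ( - 1)  *3^( - 1)*5^( - 2)*151^( - 1)*1583^( - 1 )*19374401^1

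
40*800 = 32000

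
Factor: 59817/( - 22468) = -2^( - 2)*3^1*41^( - 1)*127^1*137^(  -  1 )*157^1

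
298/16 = 149/8 = 18.62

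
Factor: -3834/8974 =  - 1917/4487 =- 3^3*7^( - 1)*71^1*641^( - 1)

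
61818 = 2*30909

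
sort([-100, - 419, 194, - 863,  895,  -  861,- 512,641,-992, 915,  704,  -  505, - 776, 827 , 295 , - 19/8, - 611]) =[ - 992, - 863, - 861, - 776, -611,  -  512,-505, - 419, - 100, - 19/8,194, 295,641, 704, 827, 895,915]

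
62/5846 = 31/2923 = 0.01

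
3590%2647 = 943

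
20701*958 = 19831558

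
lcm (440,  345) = 30360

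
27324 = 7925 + 19399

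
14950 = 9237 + 5713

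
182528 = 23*7936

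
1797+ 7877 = 9674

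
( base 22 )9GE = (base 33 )4b3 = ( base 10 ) 4722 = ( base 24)84I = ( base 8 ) 11162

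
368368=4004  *92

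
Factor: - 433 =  - 433^1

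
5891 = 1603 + 4288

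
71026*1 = 71026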